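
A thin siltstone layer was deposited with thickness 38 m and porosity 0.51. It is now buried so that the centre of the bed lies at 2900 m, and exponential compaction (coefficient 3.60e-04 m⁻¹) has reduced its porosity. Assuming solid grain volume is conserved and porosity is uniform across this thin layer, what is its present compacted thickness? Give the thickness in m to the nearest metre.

23 m

Working in km (1 km = 1000 m; β in km⁻¹ = β in m⁻¹ × 1000):
Porosity at 2.9 km: n = 0.51·exp(−0.36×2.9) = 0.1795
Solid-volume conservation: h(1−n) = h₀(1−n₀) ⇒ h = h₀·(1−n₀)/(1−n)
h = 0.038 × (1 − 0.51)/(1 − 0.1795) = 0.038 × 0.5972 = 0.0227 km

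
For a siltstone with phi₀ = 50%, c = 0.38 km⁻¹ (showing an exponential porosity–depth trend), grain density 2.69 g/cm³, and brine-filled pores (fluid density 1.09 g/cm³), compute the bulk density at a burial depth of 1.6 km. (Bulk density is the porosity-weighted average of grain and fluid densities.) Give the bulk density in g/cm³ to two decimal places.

Porosity at depth: phi = 0.5·exp(−0.38×1.6) = 0.5×0.5444 = 0.2722
Bulk density: ρ_b = (1−phi)ρ_g + phi·ρ_f = 0.7278×2.69 + 0.2722×1.09
       = 1.958 + 0.297 = 2.254 g/cm³

2.25 g/cm³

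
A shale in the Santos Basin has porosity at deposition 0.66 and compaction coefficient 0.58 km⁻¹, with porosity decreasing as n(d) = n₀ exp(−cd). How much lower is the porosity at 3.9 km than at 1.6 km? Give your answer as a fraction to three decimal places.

0.192

n(1.6) = 0.66·e^(−0.58×1.6) = 0.2609
n(3.9) = 0.66·e^(−0.58×3.9) = 0.0687
Δn = 0.2609 − 0.0687 = 0.1922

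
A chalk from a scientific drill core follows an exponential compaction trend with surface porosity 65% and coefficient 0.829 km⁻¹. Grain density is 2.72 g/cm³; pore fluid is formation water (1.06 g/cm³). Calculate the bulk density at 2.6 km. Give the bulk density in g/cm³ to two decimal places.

2.59 g/cm³

Porosity at depth: n = 0.65·exp(−0.829×2.6) = 0.65×0.1159 = 0.0753
Bulk density: ρ_b = (1−n)ρ_g + n·ρ_f = 0.9247×2.72 + 0.0753×1.06
       = 2.515 + 0.080 = 2.595 g/cm³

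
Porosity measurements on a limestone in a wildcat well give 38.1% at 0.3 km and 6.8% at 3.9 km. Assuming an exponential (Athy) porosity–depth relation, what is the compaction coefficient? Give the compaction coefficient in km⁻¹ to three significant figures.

0.479 km⁻¹

Athy: n(d) = n₀ e^(−βd) ⇒ n₁/n₂ = e^{β(d₂−d₁)} ⇒ β = ln(n₁/n₂)/(d₂−d₁)
β = ln(0.381/0.068) / (3.9 − 0.3) = ln(5.603) / 3.6 = 1.7233 / 3.6 = 0.4787 km⁻¹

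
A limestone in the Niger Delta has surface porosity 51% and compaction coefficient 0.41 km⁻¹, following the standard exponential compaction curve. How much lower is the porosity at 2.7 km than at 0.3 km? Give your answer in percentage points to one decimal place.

28.2 percentage points

n(0.3) = 0.51·e^(−0.41×0.3) = 0.4510
n(2.7) = 0.51·e^(−0.41×2.7) = 0.1686
Δn = 0.4510 − 0.1686 = 0.2824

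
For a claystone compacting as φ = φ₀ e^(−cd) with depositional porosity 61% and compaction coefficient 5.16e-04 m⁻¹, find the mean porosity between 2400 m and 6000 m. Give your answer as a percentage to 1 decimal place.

8.0%

Working in km (1 km = 1000 m; c in km⁻¹ = c in m⁻¹ × 1000):
⟨φ⟩ = (1/(d₂−d₁)) ∫ φ₀ e^(−cd) dd = φ₀·(e^(−c·d₁) − e^(−c·d₂)) / (c·(d₂−d₁))
e^(−0.516×2.4) = 0.2898; e^(−0.516×6) = 0.0452
⟨φ⟩ = 0.61 × (0.2898 − 0.0452) / (0.516 × 3.6) = 0.61 × 0.1317 = 0.0803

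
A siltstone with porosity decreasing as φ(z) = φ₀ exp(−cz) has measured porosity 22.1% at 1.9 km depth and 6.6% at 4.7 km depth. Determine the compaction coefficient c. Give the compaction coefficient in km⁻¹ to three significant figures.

Athy: φ(z) = φ₀ e^(−cz) ⇒ φ₁/φ₂ = e^{c(z₂−z₁)} ⇒ c = ln(φ₁/φ₂)/(z₂−z₁)
c = ln(0.221/0.066) / (4.7 − 1.9) = ln(3.348) / 2.8 = 1.2085 / 2.8 = 0.4316 km⁻¹

0.432 km⁻¹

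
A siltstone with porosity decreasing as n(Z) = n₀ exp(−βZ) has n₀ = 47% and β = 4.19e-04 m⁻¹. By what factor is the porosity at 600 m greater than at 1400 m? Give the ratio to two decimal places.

Working in km (1 km = 1000 m; β in km⁻¹ = β in m⁻¹ × 1000):
n(Z₁)/n(Z₂) = e^(−β·Z₁)/e^(−β·Z₂) = e^{β(Z₂−Z₁)}
= exp(0.419 × 0.8) = exp(0.3352) = 1.3982

1.40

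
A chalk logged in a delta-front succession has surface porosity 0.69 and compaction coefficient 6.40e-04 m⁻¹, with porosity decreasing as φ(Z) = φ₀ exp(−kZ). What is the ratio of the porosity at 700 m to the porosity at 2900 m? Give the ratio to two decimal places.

Working in km (1 km = 1000 m; k in km⁻¹ = k in m⁻¹ × 1000):
φ(Z₁)/φ(Z₂) = e^(−k·Z₁)/e^(−k·Z₂) = e^{k(Z₂−Z₁)}
= exp(0.64 × 2.2) = exp(1.408) = 4.0878

4.09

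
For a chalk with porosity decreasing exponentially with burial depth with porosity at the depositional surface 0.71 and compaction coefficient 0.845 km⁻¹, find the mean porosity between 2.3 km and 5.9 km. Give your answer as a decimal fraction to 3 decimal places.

0.032

⟨phi⟩ = (1/(z₂−z₁)) ∫ phi₀ e^(−cz) dz = phi₀·(e^(−c·z₁) − e^(−c·z₂)) / (c·(z₂−z₁))
e^(−0.845×2.3) = 0.1432; e^(−0.845×5.9) = 0.0068
⟨phi⟩ = 0.71 × (0.1432 − 0.0068) / (0.845 × 3.6) = 0.71 × 0.0448 = 0.0318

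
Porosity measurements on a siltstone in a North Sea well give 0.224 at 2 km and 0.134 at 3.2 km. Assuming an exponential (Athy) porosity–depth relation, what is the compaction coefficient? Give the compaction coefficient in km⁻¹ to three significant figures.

0.428 km⁻¹

Athy: φ(z) = φ₀ e^(−βz) ⇒ φ₁/φ₂ = e^{β(z₂−z₁)} ⇒ β = ln(φ₁/φ₂)/(z₂−z₁)
β = ln(0.224/0.134) / (3.2 − 2) = ln(1.672) / 1.2 = 0.5138 / 1.2 = 0.4282 km⁻¹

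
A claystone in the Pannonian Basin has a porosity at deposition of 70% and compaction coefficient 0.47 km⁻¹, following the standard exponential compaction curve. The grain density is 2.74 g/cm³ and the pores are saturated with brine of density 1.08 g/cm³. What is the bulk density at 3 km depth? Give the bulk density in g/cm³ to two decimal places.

Porosity at depth: φ = 0.7·exp(−0.47×3) = 0.7×0.2441 = 0.1709
Bulk density: ρ_b = (1−φ)ρ_g + φ·ρ_f = 0.8291×2.74 + 0.1709×1.08
       = 2.272 + 0.185 = 2.456 g/cm³

2.46 g/cm³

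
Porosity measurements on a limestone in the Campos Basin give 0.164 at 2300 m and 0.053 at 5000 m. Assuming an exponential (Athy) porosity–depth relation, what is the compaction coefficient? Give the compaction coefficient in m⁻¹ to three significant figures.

Working in km (1 km = 1000 m; c in km⁻¹ = c in m⁻¹ × 1000):
Athy: phi(z) = phi₀ e^(−cz) ⇒ phi₁/phi₂ = e^{c(z₂−z₁)} ⇒ c = ln(phi₁/phi₂)/(z₂−z₁)
c = ln(0.164/0.053) / (5 − 2.3) = ln(3.094) / 2.7 = 1.1296 / 2.7 = 0.4184 km⁻¹

0.000418 m⁻¹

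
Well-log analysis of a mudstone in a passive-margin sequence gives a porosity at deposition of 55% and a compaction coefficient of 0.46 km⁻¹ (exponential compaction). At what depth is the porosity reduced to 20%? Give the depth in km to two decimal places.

Invert Athy's law: d = ln(phi₀/phi) / c
d = ln(0.55/0.2) / 0.46 = ln(2.75) / 0.46 = 1.0116 / 0.46 = 2.199 km

2.20 km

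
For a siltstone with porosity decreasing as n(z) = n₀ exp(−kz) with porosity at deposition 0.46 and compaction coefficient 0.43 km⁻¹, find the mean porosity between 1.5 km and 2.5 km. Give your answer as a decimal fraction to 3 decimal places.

0.196

⟨n⟩ = (1/(z₂−z₁)) ∫ n₀ e^(−kz) dz = n₀·(e^(−k·z₁) − e^(−k·z₂)) / (k·(z₂−z₁))
e^(−0.43×1.5) = 0.5247; e^(−0.43×2.5) = 0.3413
⟨n⟩ = 0.46 × (0.5247 − 0.3413) / (0.43 × 1) = 0.46 × 0.4264 = 0.1962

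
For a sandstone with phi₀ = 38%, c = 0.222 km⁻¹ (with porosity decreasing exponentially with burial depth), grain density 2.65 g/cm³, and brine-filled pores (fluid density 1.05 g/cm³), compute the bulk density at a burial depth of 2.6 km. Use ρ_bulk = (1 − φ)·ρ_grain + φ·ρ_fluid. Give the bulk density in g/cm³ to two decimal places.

Porosity at depth: phi = 0.38·exp(−0.222×2.6) = 0.38×0.5615 = 0.2134
Bulk density: ρ_b = (1−phi)ρ_g + phi·ρ_f = 0.7866×2.65 + 0.2134×1.05
       = 2.085 + 0.224 = 2.309 g/cm³

2.31 g/cm³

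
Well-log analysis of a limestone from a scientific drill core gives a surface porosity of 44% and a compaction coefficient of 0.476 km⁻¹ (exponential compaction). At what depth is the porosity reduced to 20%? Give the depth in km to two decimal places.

Invert Athy's law: d = ln(φ₀/φ) / β
d = ln(0.44/0.2) / 0.476 = ln(2.2) / 0.476 = 0.7885 / 0.476 = 1.656 km

1.66 km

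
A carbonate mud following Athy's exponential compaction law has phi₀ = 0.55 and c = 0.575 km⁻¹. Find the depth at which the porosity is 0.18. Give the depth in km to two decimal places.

Invert Athy's law: d = ln(phi₀/phi) / c
d = ln(0.55/0.18) / 0.575 = ln(3.056) / 0.575 = 1.1170 / 0.575 = 1.943 km

1.94 km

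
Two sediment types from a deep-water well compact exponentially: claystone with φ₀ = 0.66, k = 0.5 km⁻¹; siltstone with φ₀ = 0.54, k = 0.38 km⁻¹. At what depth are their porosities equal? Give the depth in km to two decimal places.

1.67 km

Set φ₀ₐ e^(−kₐd) = φ₀ᵦ e^(−kᵦd) ⇒ ln(φ₀ₐ/φ₀ᵦ) = (kₐ − kᵦ)·d
d = ln(0.66/0.54) / (0.5 − 0.38) = 0.2007 / 0.12 = 1.672 km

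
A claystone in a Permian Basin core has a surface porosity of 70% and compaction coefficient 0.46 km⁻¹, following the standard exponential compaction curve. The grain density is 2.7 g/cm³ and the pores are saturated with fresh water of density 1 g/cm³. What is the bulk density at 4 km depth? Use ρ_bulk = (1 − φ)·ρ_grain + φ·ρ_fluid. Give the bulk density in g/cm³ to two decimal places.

2.51 g/cm³

Porosity at depth: φ = 0.7·exp(−0.46×4) = 0.7×0.1588 = 0.1112
Bulk density: ρ_b = (1−φ)ρ_g + φ·ρ_f = 0.8888×2.7 + 0.1112×1
       = 2.400 + 0.111 = 2.511 g/cm³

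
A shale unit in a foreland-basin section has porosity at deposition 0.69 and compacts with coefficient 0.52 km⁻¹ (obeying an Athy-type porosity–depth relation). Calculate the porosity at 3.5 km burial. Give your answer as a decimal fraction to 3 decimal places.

phi = phi₀·exp(−c·Z) = 0.69 × exp(−0.52 × 3.5) = 0.69 × exp(−1.82)
  = 0.69 × 0.1620 = 0.1118

0.112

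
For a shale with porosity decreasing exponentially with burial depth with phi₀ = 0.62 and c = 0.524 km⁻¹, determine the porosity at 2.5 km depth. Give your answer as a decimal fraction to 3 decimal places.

phi = phi₀·exp(−c·z) = 0.62 × exp(−0.524 × 2.5) = 0.62 × exp(−1.31)
  = 0.62 × 0.2698 = 0.1673

0.167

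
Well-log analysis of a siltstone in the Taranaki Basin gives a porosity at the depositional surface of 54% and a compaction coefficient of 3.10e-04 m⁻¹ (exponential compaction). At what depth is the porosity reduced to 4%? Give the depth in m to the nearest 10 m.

8400 m

Working in km (1 km = 1000 m; β in km⁻¹ = β in m⁻¹ × 1000):
Invert Athy's law: z = ln(φ₀/φ) / β
z = ln(0.54/0.04) / 0.31 = ln(13.5) / 0.31 = 2.6027 / 0.31 = 8.396 km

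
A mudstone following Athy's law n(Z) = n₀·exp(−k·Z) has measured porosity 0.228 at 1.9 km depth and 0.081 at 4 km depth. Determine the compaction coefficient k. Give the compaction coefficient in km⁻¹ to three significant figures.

0.493 km⁻¹

Athy: n(Z) = n₀ e^(−kZ) ⇒ n₁/n₂ = e^{k(Z₂−Z₁)} ⇒ k = ln(n₁/n₂)/(Z₂−Z₁)
k = ln(0.228/0.081) / (4 − 1.9) = ln(2.815) / 2.1 = 1.0349 / 2.1 = 0.4928 km⁻¹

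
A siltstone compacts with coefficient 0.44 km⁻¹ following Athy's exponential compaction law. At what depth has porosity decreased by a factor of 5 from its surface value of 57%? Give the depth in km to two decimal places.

phi/phi₀ = 1/5 ⇒ exp(−β·Z) = 1/5 ⇒ Z = ln(5) / β
Z = 1.6094 / 0.44 = 3.658 km

3.66 km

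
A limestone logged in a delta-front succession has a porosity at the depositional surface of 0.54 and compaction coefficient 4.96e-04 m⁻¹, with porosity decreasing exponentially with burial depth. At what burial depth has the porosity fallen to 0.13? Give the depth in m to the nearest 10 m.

Working in km (1 km = 1000 m; β in km⁻¹ = β in m⁻¹ × 1000):
Invert Athy's law: z = ln(phi₀/phi) / β
z = ln(0.54/0.13) / 0.496 = ln(4.154) / 0.496 = 1.4240 / 0.496 = 2.871 km

2870 m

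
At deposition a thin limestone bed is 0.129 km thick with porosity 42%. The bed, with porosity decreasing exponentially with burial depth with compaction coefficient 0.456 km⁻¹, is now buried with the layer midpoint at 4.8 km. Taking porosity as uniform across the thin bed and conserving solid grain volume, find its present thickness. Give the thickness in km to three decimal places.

Porosity at 4.8 km: phi = 0.42·exp(−0.456×4.8) = 0.0471
Solid-volume conservation: h(1−phi) = h₀(1−phi₀) ⇒ h = h₀·(1−phi₀)/(1−phi)
h = 0.129 × (1 − 0.42)/(1 − 0.0471) = 0.129 × 0.6086 = 0.0785 km

0.079 km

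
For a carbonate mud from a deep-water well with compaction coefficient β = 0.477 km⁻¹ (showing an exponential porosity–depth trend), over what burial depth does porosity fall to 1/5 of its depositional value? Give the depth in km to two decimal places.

3.37 km

phi/phi₀ = 1/5 ⇒ exp(−β·Z) = 1/5 ⇒ Z = ln(5) / β
Z = 1.6094 / 0.477 = 3.374 km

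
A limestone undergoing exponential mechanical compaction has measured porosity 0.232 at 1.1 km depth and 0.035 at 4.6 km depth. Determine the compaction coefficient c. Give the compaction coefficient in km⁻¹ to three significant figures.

0.540 km⁻¹

Athy: phi(Z) = phi₀ e^(−cZ) ⇒ phi₁/phi₂ = e^{c(Z₂−Z₁)} ⇒ c = ln(phi₁/phi₂)/(Z₂−Z₁)
c = ln(0.232/0.035) / (4.6 − 1.1) = ln(6.629) / 3.5 = 1.8914 / 3.5 = 0.5404 km⁻¹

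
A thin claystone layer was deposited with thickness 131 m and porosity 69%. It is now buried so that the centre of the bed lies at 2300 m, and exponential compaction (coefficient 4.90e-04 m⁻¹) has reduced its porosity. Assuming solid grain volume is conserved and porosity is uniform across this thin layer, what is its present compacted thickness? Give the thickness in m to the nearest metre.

52 m

Working in km (1 km = 1000 m; β in km⁻¹ = β in m⁻¹ × 1000):
Porosity at 2.3 km: φ = 0.69·exp(−0.49×2.3) = 0.2236
Solid-volume conservation: h(1−φ) = h₀(1−φ₀) ⇒ h = h₀·(1−φ₀)/(1−φ)
h = 0.131 × (1 − 0.69)/(1 − 0.2236) = 0.131 × 0.3993 = 0.0523 km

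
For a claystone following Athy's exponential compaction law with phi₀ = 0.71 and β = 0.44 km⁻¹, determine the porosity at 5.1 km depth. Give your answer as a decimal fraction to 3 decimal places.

phi = phi₀·exp(−β·z) = 0.71 × exp(−0.44 × 5.1) = 0.71 × exp(−2.244)
  = 0.71 × 0.1060 = 0.0753

0.075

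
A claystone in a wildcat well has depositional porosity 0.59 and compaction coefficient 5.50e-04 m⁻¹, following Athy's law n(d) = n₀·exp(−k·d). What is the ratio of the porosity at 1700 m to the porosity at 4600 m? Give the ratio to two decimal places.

Working in km (1 km = 1000 m; k in km⁻¹ = k in m⁻¹ × 1000):
n(d₁)/n(d₂) = e^(−k·d₁)/e^(−k·d₂) = e^{k(d₂−d₁)}
= exp(0.55 × 2.9) = exp(1.595) = 4.9283

4.93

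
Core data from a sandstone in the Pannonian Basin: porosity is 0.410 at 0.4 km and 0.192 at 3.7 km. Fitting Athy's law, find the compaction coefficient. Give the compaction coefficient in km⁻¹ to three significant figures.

0.230 km⁻¹

Athy: n(d) = n₀ e^(−kd) ⇒ n₁/n₂ = e^{k(d₂−d₁)} ⇒ k = ln(n₁/n₂)/(d₂−d₁)
k = ln(0.41/0.192) / (3.7 − 0.4) = ln(2.135) / 3.3 = 0.7587 / 3.3 = 0.2299 km⁻¹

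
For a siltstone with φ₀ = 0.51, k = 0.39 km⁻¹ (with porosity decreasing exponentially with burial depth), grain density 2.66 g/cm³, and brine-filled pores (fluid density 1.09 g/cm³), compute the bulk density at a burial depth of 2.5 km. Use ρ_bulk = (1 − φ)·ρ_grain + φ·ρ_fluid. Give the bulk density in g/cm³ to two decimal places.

Porosity at depth: φ = 0.51·exp(−0.39×2.5) = 0.51×0.3772 = 0.1924
Bulk density: ρ_b = (1−φ)ρ_g + φ·ρ_f = 0.8076×2.66 + 0.1924×1.09
       = 2.148 + 0.210 = 2.358 g/cm³

2.36 g/cm³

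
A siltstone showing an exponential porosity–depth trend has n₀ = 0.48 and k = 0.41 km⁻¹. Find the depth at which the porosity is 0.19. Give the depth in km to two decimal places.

Invert Athy's law: Z = ln(n₀/n) / k
Z = ln(0.48/0.19) / 0.41 = ln(2.526) / 0.41 = 0.9268 / 0.41 = 2.260 km

2.26 km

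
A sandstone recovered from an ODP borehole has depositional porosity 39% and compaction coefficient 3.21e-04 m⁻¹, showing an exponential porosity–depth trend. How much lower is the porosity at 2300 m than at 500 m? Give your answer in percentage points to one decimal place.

Working in km (1 km = 1000 m; c in km⁻¹ = c in m⁻¹ × 1000):
φ(0.5) = 0.39·e^(−0.321×0.5) = 0.3322
φ(2.3) = 0.39·e^(−0.321×2.3) = 0.1864
Δφ = 0.3322 − 0.1864 = 0.1458

14.6 percentage points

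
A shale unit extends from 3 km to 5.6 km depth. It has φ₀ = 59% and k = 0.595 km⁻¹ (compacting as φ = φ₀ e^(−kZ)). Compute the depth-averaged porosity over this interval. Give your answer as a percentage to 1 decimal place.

5.0%

⟨φ⟩ = (1/(Z₂−Z₁)) ∫ φ₀ e^(−kZ) dZ = φ₀·(e^(−k·Z₁) − e^(−k·Z₂)) / (k·(Z₂−Z₁))
e^(−0.595×3) = 0.1678; e^(−0.595×5.6) = 0.0357
⟨φ⟩ = 0.59 × (0.1678 − 0.0357) / (0.595 × 2.6) = 0.59 × 0.0854 = 0.0504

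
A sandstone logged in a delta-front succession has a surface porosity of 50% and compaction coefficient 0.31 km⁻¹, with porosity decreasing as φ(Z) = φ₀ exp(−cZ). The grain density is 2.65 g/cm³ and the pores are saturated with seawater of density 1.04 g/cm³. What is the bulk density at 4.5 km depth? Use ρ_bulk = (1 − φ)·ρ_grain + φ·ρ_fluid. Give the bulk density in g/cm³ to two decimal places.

Porosity at depth: φ = 0.5·exp(−0.31×4.5) = 0.5×0.2478 = 0.1239
Bulk density: ρ_b = (1−φ)ρ_g + φ·ρ_f = 0.8761×2.65 + 0.1239×1.04
       = 2.322 + 0.129 = 2.450 g/cm³

2.45 g/cm³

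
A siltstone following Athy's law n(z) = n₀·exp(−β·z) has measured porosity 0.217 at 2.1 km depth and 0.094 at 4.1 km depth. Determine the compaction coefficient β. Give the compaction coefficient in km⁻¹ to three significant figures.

0.418 km⁻¹

Athy: n(z) = n₀ e^(−βz) ⇒ n₁/n₂ = e^{β(z₂−z₁)} ⇒ β = ln(n₁/n₂)/(z₂−z₁)
β = ln(0.217/0.094) / (4.1 − 2.1) = ln(2.309) / 2 = 0.8366 / 2 = 0.4183 km⁻¹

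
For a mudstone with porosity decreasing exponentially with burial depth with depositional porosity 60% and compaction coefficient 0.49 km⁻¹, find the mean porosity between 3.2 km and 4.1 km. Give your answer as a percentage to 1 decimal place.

10.1%

⟨φ⟩ = (1/(Z₂−Z₁)) ∫ φ₀ e^(−βZ) dZ = φ₀·(e^(−β·Z₁) − e^(−β·Z₂)) / (β·(Z₂−Z₁))
e^(−0.49×3.2) = 0.2085; e^(−0.49×4.1) = 0.1341
⟨φ⟩ = 0.6 × (0.2085 − 0.1341) / (0.49 × 0.9) = 0.6 × 0.1686 = 0.1011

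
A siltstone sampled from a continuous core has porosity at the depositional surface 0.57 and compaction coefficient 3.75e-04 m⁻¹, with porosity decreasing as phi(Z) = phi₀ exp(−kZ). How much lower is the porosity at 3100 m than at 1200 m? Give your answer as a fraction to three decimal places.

Working in km (1 km = 1000 m; k in km⁻¹ = k in m⁻¹ × 1000):
phi(1.2) = 0.57·e^(−0.375×1.2) = 0.3634
phi(3.1) = 0.57·e^(−0.375×3.1) = 0.1782
Δphi = 0.3634 − 0.1782 = 0.1852

0.185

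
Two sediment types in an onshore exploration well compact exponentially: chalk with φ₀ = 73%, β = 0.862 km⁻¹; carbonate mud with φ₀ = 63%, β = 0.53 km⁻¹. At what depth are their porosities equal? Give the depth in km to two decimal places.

0.44 km

Set φ₀ₐ e^(−βₐd) = φ₀ᵦ e^(−βᵦd) ⇒ ln(φ₀ₐ/φ₀ᵦ) = (βₐ − βᵦ)·d
d = ln(0.73/0.63) / (0.862 − 0.53) = 0.1473 / 0.332 = 0.444 km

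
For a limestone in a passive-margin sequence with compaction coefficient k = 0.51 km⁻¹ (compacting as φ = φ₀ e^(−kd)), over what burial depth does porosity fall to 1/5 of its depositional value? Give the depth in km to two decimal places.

3.16 km

φ/φ₀ = 1/5 ⇒ exp(−k·d) = 1/5 ⇒ d = ln(5) / k
d = 1.6094 / 0.51 = 3.156 km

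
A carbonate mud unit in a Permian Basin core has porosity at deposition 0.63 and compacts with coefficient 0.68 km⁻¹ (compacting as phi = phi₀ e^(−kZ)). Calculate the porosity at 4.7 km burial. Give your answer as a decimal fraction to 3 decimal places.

phi = phi₀·exp(−k·Z) = 0.63 × exp(−0.68 × 4.7) = 0.63 × exp(−3.196)
  = 0.63 × 0.0409 = 0.0258

0.026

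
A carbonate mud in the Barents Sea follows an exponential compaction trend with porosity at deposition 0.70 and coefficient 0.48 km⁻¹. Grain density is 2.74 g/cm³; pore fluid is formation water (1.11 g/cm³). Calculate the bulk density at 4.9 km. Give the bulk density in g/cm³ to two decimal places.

Porosity at depth: φ = 0.7·exp(−0.48×4.9) = 0.7×0.0952 = 0.0666
Bulk density: ρ_b = (1−φ)ρ_g + φ·ρ_f = 0.9334×2.74 + 0.0666×1.11
       = 2.557 + 0.074 = 2.631 g/cm³

2.63 g/cm³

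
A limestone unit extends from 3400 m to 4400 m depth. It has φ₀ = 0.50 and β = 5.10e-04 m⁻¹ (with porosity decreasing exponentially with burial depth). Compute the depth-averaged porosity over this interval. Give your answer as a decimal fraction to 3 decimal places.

Working in km (1 km = 1000 m; β in km⁻¹ = β in m⁻¹ × 1000):
⟨φ⟩ = (1/(Z₂−Z₁)) ∫ φ₀ e^(−βZ) dZ = φ₀·(e^(−β·Z₁) − e^(−β·Z₂)) / (β·(Z₂−Z₁))
e^(−0.51×3.4) = 0.1766; e^(−0.51×4.4) = 0.1060
⟨φ⟩ = 0.5 × (0.1766 − 0.1060) / (0.51 × 1) = 0.5 × 0.1383 = 0.0692

0.069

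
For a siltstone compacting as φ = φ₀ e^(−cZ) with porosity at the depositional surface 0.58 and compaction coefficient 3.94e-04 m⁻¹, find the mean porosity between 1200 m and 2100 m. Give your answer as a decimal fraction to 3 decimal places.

Working in km (1 km = 1000 m; c in km⁻¹ = c in m⁻¹ × 1000):
⟨φ⟩ = (1/(Z₂−Z₁)) ∫ φ₀ e^(−cZ) dZ = φ₀·(e^(−c·Z₁) − e^(−c·Z₂)) / (c·(Z₂−Z₁))
e^(−0.394×1.2) = 0.6233; e^(−0.394×2.1) = 0.4372
⟨φ⟩ = 0.58 × (0.6233 − 0.4372) / (0.394 × 0.9) = 0.58 × 0.5247 = 0.3043

0.304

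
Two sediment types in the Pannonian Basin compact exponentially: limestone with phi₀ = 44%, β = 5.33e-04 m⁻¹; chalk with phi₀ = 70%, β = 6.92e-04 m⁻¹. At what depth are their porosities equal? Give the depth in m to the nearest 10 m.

Working in km (1 km = 1000 m; β in km⁻¹ = β in m⁻¹ × 1000):
Set phi₀ₐ e^(−βₐd) = phi₀ᵦ e^(−βᵦd) ⇒ ln(phi₀ₐ/phi₀ᵦ) = (βₐ − βᵦ)·d
d = ln(0.44/0.7) / (0.533 − 0.692) = -0.4643 / -0.159 = 2.920 km

2920 m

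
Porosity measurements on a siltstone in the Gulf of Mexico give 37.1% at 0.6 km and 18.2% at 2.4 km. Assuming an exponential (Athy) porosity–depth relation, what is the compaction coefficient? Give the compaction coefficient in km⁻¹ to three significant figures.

Athy: n(d) = n₀ e^(−kd) ⇒ n₁/n₂ = e^{k(d₂−d₁)} ⇒ k = ln(n₁/n₂)/(d₂−d₁)
k = ln(0.371/0.182) / (2.4 − 0.6) = ln(2.038) / 1.8 = 0.7122 / 1.8 = 0.3957 km⁻¹

0.396 km⁻¹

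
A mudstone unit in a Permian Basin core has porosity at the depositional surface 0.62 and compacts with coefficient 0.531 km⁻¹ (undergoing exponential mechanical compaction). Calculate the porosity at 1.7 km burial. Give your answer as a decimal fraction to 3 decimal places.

0.251

φ = φ₀·exp(−c·d) = 0.62 × exp(−0.531 × 1.7) = 0.62 × exp(−0.9027)
  = 0.62 × 0.4055 = 0.2514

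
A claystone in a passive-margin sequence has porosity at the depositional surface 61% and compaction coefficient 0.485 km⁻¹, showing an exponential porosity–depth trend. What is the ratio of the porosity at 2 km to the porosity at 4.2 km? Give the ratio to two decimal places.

2.91

φ(d₁)/φ(d₂) = e^(−c·d₁)/e^(−c·d₂) = e^{c(d₂−d₁)}
= exp(0.485 × 2.2) = exp(1.067) = 2.9066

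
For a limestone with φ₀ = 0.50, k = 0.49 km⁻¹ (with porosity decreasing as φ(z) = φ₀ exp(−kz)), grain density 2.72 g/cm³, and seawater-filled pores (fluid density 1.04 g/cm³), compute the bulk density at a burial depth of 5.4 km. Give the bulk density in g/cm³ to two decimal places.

2.66 g/cm³

Porosity at depth: φ = 0.5·exp(−0.49×5.4) = 0.5×0.0709 = 0.0355
Bulk density: ρ_b = (1−φ)ρ_g + φ·ρ_f = 0.9645×2.72 + 0.0355×1.04
       = 2.624 + 0.037 = 2.660 g/cm³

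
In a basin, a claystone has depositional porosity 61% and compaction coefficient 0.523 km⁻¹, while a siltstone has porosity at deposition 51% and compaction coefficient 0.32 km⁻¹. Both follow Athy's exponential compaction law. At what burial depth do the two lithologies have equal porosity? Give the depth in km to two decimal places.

0.88 km

Set phi₀ₐ e^(−βₐd) = phi₀ᵦ e^(−βᵦd) ⇒ ln(phi₀ₐ/phi₀ᵦ) = (βₐ − βᵦ)·d
d = ln(0.61/0.51) / (0.523 − 0.32) = 0.1790 / 0.203 = 0.882 km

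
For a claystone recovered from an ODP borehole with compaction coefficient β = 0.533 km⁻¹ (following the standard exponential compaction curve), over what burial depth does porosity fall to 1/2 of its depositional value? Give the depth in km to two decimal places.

phi/phi₀ = 1/2 ⇒ exp(−β·z) = 1/2 ⇒ z = ln(2) / β
z = 0.6931 / 0.533 = 1.300 km

1.30 km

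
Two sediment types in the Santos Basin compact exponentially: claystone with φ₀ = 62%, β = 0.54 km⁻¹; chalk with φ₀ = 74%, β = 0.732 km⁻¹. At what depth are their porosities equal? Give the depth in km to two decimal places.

0.92 km

Set φ₀ₐ e^(−βₐz) = φ₀ᵦ e^(−βᵦz) ⇒ ln(φ₀ₐ/φ₀ᵦ) = (βₐ − βᵦ)·z
z = ln(0.62/0.74) / (0.54 − 0.732) = -0.1769 / -0.192 = 0.922 km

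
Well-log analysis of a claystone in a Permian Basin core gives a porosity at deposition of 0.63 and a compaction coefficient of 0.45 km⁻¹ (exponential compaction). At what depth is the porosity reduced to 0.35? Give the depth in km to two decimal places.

Invert Athy's law: d = ln(n₀/n) / k
d = ln(0.63/0.35) / 0.45 = ln(1.8) / 0.45 = 0.5878 / 0.45 = 1.306 km

1.31 km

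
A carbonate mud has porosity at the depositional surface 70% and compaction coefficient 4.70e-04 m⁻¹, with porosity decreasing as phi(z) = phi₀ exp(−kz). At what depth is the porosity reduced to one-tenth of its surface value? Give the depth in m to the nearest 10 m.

4900 m

Working in km (1 km = 1000 m; k in km⁻¹ = k in m⁻¹ × 1000):
phi/phi₀ = 1/10 ⇒ exp(−k·z) = 1/10 ⇒ z = ln(10) / k
z = 2.3026 / 0.47 = 4.899 km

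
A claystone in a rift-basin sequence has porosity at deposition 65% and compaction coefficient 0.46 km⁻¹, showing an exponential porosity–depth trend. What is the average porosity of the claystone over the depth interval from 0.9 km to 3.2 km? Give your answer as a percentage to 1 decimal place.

26.5%

⟨n⟩ = (1/(z₂−z₁)) ∫ n₀ e^(−kz) dz = n₀·(e^(−k·z₁) − e^(−k·z₂)) / (k·(z₂−z₁))
e^(−0.46×0.9) = 0.6610; e^(−0.46×3.2) = 0.2295
⟨n⟩ = 0.65 × (0.6610 − 0.2295) / (0.46 × 2.3) = 0.65 × 0.4079 = 0.2651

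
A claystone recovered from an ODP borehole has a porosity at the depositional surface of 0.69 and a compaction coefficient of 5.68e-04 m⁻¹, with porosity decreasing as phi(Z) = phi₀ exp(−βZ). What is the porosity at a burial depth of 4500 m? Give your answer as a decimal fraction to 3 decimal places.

0.054

Working in km (1 km = 1000 m; β in km⁻¹ = β in m⁻¹ × 1000):
phi = phi₀·exp(−β·Z) = 0.69 × exp(−0.568 × 4.5) = 0.69 × exp(−2.556)
  = 0.69 × 0.0776 = 0.0536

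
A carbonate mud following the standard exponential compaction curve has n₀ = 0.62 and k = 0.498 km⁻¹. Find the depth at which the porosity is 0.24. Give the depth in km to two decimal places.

1.91 km

Invert Athy's law: Z = ln(n₀/n) / k
Z = ln(0.62/0.24) / 0.498 = ln(2.583) / 0.498 = 0.9491 / 0.498 = 1.906 km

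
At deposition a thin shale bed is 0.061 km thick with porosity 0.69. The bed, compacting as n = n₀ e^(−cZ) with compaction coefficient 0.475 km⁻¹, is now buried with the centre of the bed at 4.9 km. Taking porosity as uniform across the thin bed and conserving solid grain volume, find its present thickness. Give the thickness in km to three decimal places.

0.020 km

Porosity at 4.9 km: n = 0.69·exp(−0.475×4.9) = 0.0673
Solid-volume conservation: h(1−n) = h₀(1−n₀) ⇒ h = h₀·(1−n₀)/(1−n)
h = 0.061 × (1 − 0.69)/(1 − 0.0673) = 0.061 × 0.3324 = 0.0203 km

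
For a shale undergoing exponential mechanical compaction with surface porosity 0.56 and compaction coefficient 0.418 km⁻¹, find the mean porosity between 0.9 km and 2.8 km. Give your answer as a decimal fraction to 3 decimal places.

0.265

⟨phi⟩ = (1/(d₂−d₁)) ∫ phi₀ e^(−kd) dd = phi₀·(e^(−k·d₁) − e^(−k·d₂)) / (k·(d₂−d₁))
e^(−0.418×0.9) = 0.6865; e^(−0.418×2.8) = 0.3102
⟨phi⟩ = 0.56 × (0.6865 − 0.3102) / (0.418 × 1.9) = 0.56 × 0.4737 = 0.2653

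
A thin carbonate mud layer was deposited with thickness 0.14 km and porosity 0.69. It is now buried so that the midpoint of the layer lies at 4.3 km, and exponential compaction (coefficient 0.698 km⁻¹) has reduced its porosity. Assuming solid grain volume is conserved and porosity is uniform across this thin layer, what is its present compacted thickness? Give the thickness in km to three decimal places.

Porosity at 4.3 km: phi = 0.69·exp(−0.698×4.3) = 0.0343
Solid-volume conservation: h(1−phi) = h₀(1−phi₀) ⇒ h = h₀·(1−phi₀)/(1−phi)
h = 0.14 × (1 − 0.69)/(1 − 0.0343) = 0.14 × 0.3210 = 0.0449 km

0.045 km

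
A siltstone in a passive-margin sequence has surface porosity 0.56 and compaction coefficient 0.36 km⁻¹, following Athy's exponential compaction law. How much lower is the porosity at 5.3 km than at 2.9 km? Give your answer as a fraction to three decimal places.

phi(2.9) = 0.56·e^(−0.36×2.9) = 0.1971
phi(5.3) = 0.56·e^(−0.36×5.3) = 0.0831
Δphi = 0.1971 − 0.0831 = 0.1141

0.114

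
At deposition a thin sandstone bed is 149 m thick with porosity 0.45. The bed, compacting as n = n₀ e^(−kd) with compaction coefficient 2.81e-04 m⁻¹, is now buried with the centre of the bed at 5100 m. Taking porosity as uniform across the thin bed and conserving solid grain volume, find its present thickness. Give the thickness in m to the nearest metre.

92 m

Working in km (1 km = 1000 m; k in km⁻¹ = k in m⁻¹ × 1000):
Porosity at 5.1 km: n = 0.45·exp(−0.281×5.1) = 0.1074
Solid-volume conservation: h(1−n) = h₀(1−n₀) ⇒ h = h₀·(1−n₀)/(1−n)
h = 0.149 × (1 − 0.45)/(1 − 0.1074) = 0.149 × 0.6161 = 0.0918 km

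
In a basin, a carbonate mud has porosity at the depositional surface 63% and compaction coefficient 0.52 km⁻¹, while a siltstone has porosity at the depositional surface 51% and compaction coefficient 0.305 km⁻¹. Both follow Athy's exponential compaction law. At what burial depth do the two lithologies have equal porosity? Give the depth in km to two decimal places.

Set n₀ₐ e^(−βₐd) = n₀ᵦ e^(−βᵦd) ⇒ ln(n₀ₐ/n₀ᵦ) = (βₐ − βᵦ)·d
d = ln(0.63/0.51) / (0.52 − 0.305) = 0.2113 / 0.215 = 0.983 km

0.98 km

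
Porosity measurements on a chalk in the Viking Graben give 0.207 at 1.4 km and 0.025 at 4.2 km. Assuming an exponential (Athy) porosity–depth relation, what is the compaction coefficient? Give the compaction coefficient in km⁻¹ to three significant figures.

0.755 km⁻¹

Athy: n(z) = n₀ e^(−βz) ⇒ n₁/n₂ = e^{β(z₂−z₁)} ⇒ β = ln(n₁/n₂)/(z₂−z₁)
β = ln(0.207/0.025) / (4.2 − 1.4) = ln(8.28) / 2.8 = 2.1138 / 2.8 = 0.7549 km⁻¹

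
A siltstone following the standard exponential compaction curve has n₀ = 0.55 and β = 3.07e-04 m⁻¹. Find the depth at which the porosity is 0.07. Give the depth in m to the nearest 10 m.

Working in km (1 km = 1000 m; β in km⁻¹ = β in m⁻¹ × 1000):
Invert Athy's law: d = ln(n₀/n) / β
d = ln(0.55/0.07) / 0.307 = ln(7.857) / 0.307 = 2.0614 / 0.307 = 6.715 km

6710 m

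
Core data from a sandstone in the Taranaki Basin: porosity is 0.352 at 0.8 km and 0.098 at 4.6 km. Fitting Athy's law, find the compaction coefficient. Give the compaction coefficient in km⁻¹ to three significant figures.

Athy: n(d) = n₀ e^(−cd) ⇒ n₁/n₂ = e^{c(d₂−d₁)} ⇒ c = ln(n₁/n₂)/(d₂−d₁)
c = ln(0.352/0.098) / (4.6 − 0.8) = ln(3.592) / 3.8 = 1.2787 / 3.8 = 0.3365 km⁻¹

0.336 km⁻¹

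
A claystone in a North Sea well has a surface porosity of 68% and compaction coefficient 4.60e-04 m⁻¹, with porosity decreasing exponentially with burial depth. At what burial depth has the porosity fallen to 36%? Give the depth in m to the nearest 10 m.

1380 m

Working in km (1 km = 1000 m; β in km⁻¹ = β in m⁻¹ × 1000):
Invert Athy's law: d = ln(φ₀/φ) / β
d = ln(0.68/0.36) / 0.46 = ln(1.889) / 0.46 = 0.6360 / 0.46 = 1.383 km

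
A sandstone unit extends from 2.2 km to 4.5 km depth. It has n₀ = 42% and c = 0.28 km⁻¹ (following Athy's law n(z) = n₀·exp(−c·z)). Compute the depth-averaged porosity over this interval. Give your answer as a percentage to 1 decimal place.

16.7%

⟨n⟩ = (1/(z₂−z₁)) ∫ n₀ e^(−cz) dz = n₀·(e^(−c·z₁) − e^(−c·z₂)) / (c·(z₂−z₁))
e^(−0.28×2.2) = 0.5401; e^(−0.28×4.5) = 0.2837
⟨n⟩ = 0.42 × (0.5401 − 0.2837) / (0.28 × 2.3) = 0.42 × 0.3982 = 0.1672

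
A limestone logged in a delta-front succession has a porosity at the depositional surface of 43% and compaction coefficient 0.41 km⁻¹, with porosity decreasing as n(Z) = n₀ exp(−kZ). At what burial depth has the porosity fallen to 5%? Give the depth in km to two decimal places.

5.25 km

Invert Athy's law: Z = ln(n₀/n) / k
Z = ln(0.43/0.05) / 0.41 = ln(8.6) / 0.41 = 2.1518 / 0.41 = 5.248 km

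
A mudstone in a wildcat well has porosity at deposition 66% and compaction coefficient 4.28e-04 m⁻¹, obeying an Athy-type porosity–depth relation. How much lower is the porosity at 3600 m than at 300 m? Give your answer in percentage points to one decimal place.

43.9 percentage points

Working in km (1 km = 1000 m; c in km⁻¹ = c in m⁻¹ × 1000):
φ(0.3) = 0.66·e^(−0.428×0.3) = 0.5805
φ(3.6) = 0.66·e^(−0.428×3.6) = 0.1414
Δφ = 0.5805 − 0.1414 = 0.4391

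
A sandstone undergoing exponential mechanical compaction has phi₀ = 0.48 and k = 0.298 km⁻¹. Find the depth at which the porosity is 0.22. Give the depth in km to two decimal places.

Invert Athy's law: d = ln(phi₀/phi) / k
d = ln(0.48/0.22) / 0.298 = ln(2.182) / 0.298 = 0.7802 / 0.298 = 2.618 km

2.62 km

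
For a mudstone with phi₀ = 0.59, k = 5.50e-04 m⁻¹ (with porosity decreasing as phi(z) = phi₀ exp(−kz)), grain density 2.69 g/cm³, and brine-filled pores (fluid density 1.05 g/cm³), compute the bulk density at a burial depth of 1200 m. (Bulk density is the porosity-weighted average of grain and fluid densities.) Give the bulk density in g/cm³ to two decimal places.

2.19 g/cm³

Working in km (1 km = 1000 m; k in km⁻¹ = k in m⁻¹ × 1000):
Porosity at depth: phi = 0.59·exp(−0.55×1.2) = 0.59×0.5169 = 0.3049
Bulk density: ρ_b = (1−phi)ρ_g + phi·ρ_f = 0.6951×2.69 + 0.3049×1.05
       = 1.870 + 0.320 = 2.190 g/cm³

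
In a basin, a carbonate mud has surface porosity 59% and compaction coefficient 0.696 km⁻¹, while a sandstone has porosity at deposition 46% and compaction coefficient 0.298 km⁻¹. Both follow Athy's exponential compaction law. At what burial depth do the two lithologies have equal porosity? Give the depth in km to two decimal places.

Set n₀ₐ e^(−kₐz) = n₀ᵦ e^(−kᵦz) ⇒ ln(n₀ₐ/n₀ᵦ) = (kₐ − kᵦ)·z
z = ln(0.59/0.46) / (0.696 − 0.298) = 0.2489 / 0.398 = 0.625 km

0.63 km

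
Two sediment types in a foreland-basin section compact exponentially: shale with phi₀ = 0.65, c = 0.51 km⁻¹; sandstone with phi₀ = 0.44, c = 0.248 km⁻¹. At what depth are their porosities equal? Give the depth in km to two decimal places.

Set phi₀ₐ e^(−cₐz) = phi₀ᵦ e^(−cᵦz) ⇒ ln(phi₀ₐ/phi₀ᵦ) = (cₐ − cᵦ)·z
z = ln(0.65/0.44) / (0.51 − 0.248) = 0.3902 / 0.262 = 1.489 km

1.49 km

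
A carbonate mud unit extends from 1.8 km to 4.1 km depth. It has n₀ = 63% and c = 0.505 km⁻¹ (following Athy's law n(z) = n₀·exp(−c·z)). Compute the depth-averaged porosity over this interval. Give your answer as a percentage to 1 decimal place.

⟨n⟩ = (1/(z₂−z₁)) ∫ n₀ e^(−cz) dz = n₀·(e^(−c·z₁) − e^(−c·z₂)) / (c·(z₂−z₁))
e^(−0.505×1.8) = 0.4029; e^(−0.505×4.1) = 0.1261
⟨n⟩ = 0.63 × (0.4029 − 0.1261) / (0.505 × 2.3) = 0.63 × 0.2383 = 0.1501

15.0%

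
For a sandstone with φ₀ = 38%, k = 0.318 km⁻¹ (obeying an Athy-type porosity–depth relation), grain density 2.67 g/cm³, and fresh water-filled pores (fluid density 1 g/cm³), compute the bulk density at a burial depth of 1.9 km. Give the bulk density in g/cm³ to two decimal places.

Porosity at depth: φ = 0.38·exp(−0.318×1.9) = 0.38×0.5465 = 0.2077
Bulk density: ρ_b = (1−φ)ρ_g + φ·ρ_f = 0.7923×2.67 + 0.2077×1
       = 2.116 + 0.208 = 2.323 g/cm³

2.32 g/cm³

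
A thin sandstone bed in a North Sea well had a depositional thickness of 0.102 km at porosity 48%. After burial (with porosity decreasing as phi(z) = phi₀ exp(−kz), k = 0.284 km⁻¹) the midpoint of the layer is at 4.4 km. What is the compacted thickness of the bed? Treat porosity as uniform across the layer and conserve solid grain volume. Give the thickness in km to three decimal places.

0.062 km

Porosity at 4.4 km: phi = 0.48·exp(−0.284×4.4) = 0.1376
Solid-volume conservation: h(1−phi) = h₀(1−phi₀) ⇒ h = h₀·(1−phi₀)/(1−phi)
h = 0.102 × (1 − 0.48)/(1 − 0.1376) = 0.102 × 0.6030 = 0.0615 km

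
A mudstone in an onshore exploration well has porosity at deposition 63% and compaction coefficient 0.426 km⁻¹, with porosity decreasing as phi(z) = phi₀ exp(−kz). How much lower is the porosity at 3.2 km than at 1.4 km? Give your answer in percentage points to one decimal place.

18.6 percentage points

phi(1.4) = 0.63·e^(−0.426×1.4) = 0.3470
phi(3.2) = 0.63·e^(−0.426×3.2) = 0.1612
Δphi = 0.3470 − 0.1612 = 0.1858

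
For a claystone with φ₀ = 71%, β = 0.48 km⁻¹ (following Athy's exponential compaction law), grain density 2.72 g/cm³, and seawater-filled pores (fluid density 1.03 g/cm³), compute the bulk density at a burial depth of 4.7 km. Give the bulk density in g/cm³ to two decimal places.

2.59 g/cm³

Porosity at depth: φ = 0.71·exp(−0.48×4.7) = 0.71×0.1048 = 0.0744
Bulk density: ρ_b = (1−φ)ρ_g + φ·ρ_f = 0.9256×2.72 + 0.0744×1.03
       = 2.518 + 0.077 = 2.594 g/cm³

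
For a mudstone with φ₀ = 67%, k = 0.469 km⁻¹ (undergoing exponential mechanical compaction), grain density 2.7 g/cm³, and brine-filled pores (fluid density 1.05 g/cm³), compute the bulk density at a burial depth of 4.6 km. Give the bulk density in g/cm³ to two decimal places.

2.57 g/cm³

Porosity at depth: φ = 0.67·exp(−0.469×4.6) = 0.67×0.1156 = 0.0775
Bulk density: ρ_b = (1−φ)ρ_g + φ·ρ_f = 0.9225×2.7 + 0.0775×1.05
       = 2.491 + 0.081 = 2.572 g/cm³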